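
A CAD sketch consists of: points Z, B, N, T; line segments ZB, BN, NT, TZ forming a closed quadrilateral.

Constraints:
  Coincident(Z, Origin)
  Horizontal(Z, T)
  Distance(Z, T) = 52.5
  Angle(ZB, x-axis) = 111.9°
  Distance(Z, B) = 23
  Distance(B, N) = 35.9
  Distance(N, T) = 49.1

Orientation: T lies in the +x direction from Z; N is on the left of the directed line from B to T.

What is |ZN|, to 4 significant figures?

45.12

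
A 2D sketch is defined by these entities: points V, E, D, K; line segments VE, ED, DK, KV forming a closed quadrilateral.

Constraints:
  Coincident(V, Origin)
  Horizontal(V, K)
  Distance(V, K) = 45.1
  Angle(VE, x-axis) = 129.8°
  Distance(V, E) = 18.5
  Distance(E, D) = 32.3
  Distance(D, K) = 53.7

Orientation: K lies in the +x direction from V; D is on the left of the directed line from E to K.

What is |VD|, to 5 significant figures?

40.209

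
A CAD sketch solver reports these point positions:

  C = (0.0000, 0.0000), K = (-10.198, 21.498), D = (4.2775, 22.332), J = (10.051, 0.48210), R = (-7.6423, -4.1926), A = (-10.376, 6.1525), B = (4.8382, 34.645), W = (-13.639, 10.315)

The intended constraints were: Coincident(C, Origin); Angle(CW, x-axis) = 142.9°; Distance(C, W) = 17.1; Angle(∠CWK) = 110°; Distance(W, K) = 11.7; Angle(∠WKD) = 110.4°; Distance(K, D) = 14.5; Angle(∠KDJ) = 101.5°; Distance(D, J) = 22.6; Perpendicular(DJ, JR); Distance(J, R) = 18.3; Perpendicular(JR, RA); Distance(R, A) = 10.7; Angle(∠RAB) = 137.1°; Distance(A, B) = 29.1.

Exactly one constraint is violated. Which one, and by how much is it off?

Distance(A, B) = 29.1 — off by 3.20.

C = (0.00, 0.00) ✓; CW at 142.9° ✓; |CW| = 17.10 ✓; ∠CWK = 110.0° ✓; |WK| = 11.70 ✓; ∠WKD = 110.4° ✓; |KD| = 14.50 ✓; ∠KDJ = 101.5° ✓; |DJ| = 22.60 ✓; ∠(DJ, JR) = 90.00° ✓; |JR| = 18.30 ✓; ∠(JR, RA) = 90.00° ✓; |RA| = 10.70 ✓; ∠RAB = 137.1° ✓; |AB| = 32.30 ✗.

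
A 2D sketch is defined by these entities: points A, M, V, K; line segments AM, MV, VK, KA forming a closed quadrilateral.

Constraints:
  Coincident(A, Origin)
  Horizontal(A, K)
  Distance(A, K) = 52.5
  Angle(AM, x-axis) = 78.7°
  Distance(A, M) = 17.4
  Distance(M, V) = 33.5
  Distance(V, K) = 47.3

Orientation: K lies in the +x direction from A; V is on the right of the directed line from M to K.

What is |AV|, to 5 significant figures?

18.007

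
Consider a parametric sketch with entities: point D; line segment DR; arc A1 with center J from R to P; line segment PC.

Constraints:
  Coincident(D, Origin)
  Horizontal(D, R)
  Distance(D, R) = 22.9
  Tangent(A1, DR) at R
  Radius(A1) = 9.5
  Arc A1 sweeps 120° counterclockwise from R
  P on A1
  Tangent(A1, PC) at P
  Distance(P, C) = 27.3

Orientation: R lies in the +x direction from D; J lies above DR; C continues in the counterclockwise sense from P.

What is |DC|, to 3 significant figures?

41.7

D is at the origin; D and R share the same y with |DR| = 22.9 and R on the +x side, so R = (22.9, 0.00). Since A1 is tangent to DR there, JR ⟂ DR, so J = R + (0, 9.5) = (22.9, 9.50). On A1, R sits at bearing -90° from J; a 120° counterclockwise sweep puts P at bearing 30°, so P = J + 9.5·(cos 30°, sin 30°) = (31.1, 14.2). Tangency of A1 to PC means the radius JP is perpendicular to PC, so PC runs along (−sin 30°, cos 30°); with |PC| = 27.3, C = (17.5, 37.9). Then |DC| = |C − D| = 41.7.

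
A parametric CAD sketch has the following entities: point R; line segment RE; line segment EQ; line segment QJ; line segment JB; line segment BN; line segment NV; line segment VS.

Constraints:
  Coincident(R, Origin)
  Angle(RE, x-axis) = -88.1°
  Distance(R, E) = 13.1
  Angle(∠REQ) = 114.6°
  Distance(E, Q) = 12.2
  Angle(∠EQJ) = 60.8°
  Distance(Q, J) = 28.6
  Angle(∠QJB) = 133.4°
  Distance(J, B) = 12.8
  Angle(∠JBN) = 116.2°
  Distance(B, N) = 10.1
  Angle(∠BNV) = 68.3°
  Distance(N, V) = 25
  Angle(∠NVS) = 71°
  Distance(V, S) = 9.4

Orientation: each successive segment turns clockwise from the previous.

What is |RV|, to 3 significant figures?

8.44

R is at the origin; RE runs at -88.1° with length 13.1, so E = (0.434, -13.1). ∠REQ = 114.6° gives EQ at -154° from the x-axis; with |EQ| = 12.2, Q = (-10.5, -18.5). ∠EQJ = 60.8° gives QJ at 87.3° from the x-axis; with |QJ| = 28.6, J = (-9.14, 10.0). ∠QJB = 133.4° gives JB at 40.7° from the x-axis; with |JB| = 12.8, B = (0.567, 18.4). ∠JBN = 116.2° gives BN at -23.1° from the x-axis; with |BN| = 10.1, N = (9.86, 14.4). ∠BNV = 68.3° gives NV at -135° from the x-axis; with |NV| = 25.0, V = (-7.76, -3.32). Then |RV| = |V − R| = 8.44.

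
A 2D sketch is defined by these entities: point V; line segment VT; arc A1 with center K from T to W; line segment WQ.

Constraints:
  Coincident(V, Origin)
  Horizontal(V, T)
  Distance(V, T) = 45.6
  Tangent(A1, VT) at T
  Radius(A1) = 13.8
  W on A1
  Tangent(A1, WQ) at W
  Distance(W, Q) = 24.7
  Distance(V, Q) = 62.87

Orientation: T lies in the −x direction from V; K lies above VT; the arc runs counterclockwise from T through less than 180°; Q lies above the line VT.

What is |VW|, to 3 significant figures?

39.8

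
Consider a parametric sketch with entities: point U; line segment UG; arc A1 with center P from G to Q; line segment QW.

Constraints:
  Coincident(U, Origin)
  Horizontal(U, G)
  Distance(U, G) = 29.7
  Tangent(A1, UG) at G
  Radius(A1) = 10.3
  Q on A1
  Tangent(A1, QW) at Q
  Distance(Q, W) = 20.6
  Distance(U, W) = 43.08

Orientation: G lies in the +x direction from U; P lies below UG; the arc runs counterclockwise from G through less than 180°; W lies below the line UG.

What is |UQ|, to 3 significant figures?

24.5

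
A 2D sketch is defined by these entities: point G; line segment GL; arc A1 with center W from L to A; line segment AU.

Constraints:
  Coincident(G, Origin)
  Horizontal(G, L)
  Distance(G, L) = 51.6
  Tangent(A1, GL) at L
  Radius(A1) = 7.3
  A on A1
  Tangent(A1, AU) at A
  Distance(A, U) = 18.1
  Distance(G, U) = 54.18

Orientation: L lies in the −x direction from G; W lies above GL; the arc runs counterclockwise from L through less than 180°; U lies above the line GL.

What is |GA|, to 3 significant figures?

45.2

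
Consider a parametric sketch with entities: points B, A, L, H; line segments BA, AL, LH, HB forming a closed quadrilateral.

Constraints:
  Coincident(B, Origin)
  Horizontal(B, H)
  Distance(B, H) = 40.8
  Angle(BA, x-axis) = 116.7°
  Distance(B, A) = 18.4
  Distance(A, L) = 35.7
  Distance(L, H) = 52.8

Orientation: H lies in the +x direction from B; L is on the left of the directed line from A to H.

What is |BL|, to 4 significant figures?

46.88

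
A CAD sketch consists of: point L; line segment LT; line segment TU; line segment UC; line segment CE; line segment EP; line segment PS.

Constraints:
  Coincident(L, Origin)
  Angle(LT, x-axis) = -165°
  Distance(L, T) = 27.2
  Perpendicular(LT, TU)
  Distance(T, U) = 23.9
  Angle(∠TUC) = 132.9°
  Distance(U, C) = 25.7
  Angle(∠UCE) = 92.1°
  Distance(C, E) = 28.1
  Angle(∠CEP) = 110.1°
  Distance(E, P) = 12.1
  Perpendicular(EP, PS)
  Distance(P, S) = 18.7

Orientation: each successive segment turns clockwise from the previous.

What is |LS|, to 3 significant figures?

21.2

L is at the origin; LT runs at -165.0° with length 27.2, so T = (-26.3, -7.04). LT is perpendicular to TU, so TU runs at 105°; with |TU| = 23.9, U = (-32.5, 16.0). ∠TUC = 132.9° gives UC at 57.9° from the x-axis; with |UC| = 25.7, C = (-18.8, 37.8). ∠UCE = 92.1° gives CE at -30.0° from the x-axis; with |CE| = 28.1, E = (5.53, 23.8). ∠CEP = 110.1° gives EP at -99.9° from the x-axis; with |EP| = 12.1, P = (3.45, 11.8). EP ⟂ PS, so PS runs at 170°; with |PS| = 18.7, S = (-15.0, 15.1). Then |LS| = |S − L| = 21.2.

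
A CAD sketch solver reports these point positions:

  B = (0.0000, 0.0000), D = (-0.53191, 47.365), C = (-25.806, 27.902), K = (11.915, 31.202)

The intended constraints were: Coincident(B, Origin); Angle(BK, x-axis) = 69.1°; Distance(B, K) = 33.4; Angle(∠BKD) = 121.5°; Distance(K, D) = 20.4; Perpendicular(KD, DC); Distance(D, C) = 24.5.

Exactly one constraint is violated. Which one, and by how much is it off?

Distance(D, C) = 24.5 — off by 7.40.

B = (0.00, 0.00) ✓; BK at 69.10° ✓; |BK| = 33.40 ✓; ∠BKD = 121.5° ✓; |KD| = 20.40 ✓; ∠(KD, DC) = 90.00° ✓; |DC| = 31.90 ✗.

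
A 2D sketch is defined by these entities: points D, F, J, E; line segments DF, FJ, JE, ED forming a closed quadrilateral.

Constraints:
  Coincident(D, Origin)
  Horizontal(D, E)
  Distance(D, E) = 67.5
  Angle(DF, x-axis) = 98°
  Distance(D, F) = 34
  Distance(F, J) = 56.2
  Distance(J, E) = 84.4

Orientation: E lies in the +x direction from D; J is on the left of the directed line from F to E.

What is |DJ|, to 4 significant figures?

82.76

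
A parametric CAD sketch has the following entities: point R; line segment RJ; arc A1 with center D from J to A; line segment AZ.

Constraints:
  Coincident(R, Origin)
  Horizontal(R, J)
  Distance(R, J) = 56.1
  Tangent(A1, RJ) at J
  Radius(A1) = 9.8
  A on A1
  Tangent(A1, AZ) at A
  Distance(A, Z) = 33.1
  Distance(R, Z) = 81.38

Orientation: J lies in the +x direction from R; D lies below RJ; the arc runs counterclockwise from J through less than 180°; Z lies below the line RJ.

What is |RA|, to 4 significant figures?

51.25

Checks: ∠(DJ, JR) = 90.00° ✓; |DJ| = 9.800 ✓; |DA| = 9.800 ✓; ∠(DA, AZ) = 90.00° ✓; |AZ| = 33.10 ✓; |RZ| = 81.38 ✓.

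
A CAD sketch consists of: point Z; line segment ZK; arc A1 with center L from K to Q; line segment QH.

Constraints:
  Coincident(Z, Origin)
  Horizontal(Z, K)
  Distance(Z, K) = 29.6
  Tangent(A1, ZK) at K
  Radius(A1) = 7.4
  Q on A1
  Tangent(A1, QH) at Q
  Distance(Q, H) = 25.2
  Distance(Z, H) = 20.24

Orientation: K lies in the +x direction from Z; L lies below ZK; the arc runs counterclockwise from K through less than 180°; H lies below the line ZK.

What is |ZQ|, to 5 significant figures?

24.612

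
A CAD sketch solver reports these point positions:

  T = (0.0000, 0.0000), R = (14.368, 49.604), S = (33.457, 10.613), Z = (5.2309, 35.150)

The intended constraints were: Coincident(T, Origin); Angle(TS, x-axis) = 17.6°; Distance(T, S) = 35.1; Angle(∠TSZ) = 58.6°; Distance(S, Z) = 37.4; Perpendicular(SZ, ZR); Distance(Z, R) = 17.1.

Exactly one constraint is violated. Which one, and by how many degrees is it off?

Perpendicular(SZ, ZR) — off by 8.70°.

T = (0.00, 0.00) ✓; TS at 17.60° ✓; |TS| = 35.10 ✓; ∠TSZ = 58.60° ✓; |SZ| = 37.40 ✓; ∠(SZ, ZR) = 81.30° ✗; |ZR| = 17.10 ✓.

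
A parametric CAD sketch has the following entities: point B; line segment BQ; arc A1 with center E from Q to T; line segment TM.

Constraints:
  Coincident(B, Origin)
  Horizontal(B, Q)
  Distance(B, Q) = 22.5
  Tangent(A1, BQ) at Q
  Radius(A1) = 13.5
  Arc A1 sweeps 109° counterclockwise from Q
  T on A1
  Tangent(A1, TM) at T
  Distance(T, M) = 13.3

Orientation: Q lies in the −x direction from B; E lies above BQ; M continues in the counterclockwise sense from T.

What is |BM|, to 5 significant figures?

33.560

B is at the origin; B and Q share the same y with |BQ| = 22.5 and Q on the −x side, so Q = (-22.500, 0.0000). Since A1 is tangent to BQ there, EQ ⟂ BQ, so E = Q + (0, 13.5) = (-22.500, 13.500). On A1, Q sits at bearing -90° from E; a 109° counterclockwise sweep puts T at bearing 19°, so T = E + 13.5·(cos 19°, sin 19°) = (-9.7355, 17.895). Since A1 is tangent to TM there, ET ⟂ TM, so TM runs along (−sin 19°, cos 19°); with |TM| = 13.3, M = (-14.066, 30.471). Then |BM| = |M − B| = 33.560.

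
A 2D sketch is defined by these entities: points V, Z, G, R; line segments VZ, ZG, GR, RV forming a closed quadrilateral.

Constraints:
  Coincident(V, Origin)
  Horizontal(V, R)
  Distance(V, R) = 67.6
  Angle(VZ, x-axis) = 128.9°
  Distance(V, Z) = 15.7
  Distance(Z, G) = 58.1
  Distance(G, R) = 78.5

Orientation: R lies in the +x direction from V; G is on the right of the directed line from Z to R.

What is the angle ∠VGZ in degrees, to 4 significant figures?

8.953°

Checks: |ZG| = 58.10 ✓; |GR| = 78.50 ✓.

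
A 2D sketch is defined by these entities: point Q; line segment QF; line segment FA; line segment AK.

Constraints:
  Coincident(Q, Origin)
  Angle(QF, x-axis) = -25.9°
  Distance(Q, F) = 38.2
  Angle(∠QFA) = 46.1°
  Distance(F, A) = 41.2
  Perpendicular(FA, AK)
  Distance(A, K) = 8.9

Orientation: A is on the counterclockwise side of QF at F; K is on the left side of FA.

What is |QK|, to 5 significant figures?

23.735

Q is at the origin; QF runs at -25.9° with length 38.2, so F = 38.2·(cos -25.9°, sin -25.9°) = (34.363, -16.686). ∠QFA = 46.1°, so FA runs at -25.9° + (180° − 46.1°) = 108.00° from the x-axis; with |FA| = 41.2, A = F + 41.2·(cos 108.00°, sin 108.00°) = (21.632, 22.498). The perpendicularity gives AK at right angles to FA; with |AK| = 8.9 on the left of FA, K = A + 8.9·(-0.95106, -0.30902) = (13.167, 19.747). Then |QK| = |K − Q| = 23.735.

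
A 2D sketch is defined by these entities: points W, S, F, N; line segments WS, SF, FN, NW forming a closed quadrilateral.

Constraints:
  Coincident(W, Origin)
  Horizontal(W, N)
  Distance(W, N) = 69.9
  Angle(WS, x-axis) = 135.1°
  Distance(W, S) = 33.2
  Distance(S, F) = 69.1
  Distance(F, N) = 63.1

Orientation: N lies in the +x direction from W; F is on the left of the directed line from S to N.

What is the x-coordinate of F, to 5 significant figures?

38.182

Checks: |SF| = 69.10 ✓; |FN| = 63.10 ✓.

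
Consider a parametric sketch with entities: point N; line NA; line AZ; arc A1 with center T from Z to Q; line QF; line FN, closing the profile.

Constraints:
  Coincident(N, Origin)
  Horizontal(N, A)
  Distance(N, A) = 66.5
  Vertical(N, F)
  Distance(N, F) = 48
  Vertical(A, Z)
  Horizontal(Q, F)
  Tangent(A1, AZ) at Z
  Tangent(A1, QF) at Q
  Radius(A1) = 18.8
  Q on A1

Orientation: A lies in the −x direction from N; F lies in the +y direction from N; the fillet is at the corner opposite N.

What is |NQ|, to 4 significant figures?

67.67

The virtual corner opposite N is at (-66.50, 48.00). The tangent condition forces TZ to be normal to AZ and tangency of A1 to QF means the radius TQ is perpendicular to QF, with radius 18.8, so the center T sits 18.8 in from both sides at T = (-47.70, 29.20). That places the tangent points at Z = (-66.50, 29.20) on AZ and Q = (-47.70, 48.00) on QF. Then |NQ| = |Q − N| = 67.67.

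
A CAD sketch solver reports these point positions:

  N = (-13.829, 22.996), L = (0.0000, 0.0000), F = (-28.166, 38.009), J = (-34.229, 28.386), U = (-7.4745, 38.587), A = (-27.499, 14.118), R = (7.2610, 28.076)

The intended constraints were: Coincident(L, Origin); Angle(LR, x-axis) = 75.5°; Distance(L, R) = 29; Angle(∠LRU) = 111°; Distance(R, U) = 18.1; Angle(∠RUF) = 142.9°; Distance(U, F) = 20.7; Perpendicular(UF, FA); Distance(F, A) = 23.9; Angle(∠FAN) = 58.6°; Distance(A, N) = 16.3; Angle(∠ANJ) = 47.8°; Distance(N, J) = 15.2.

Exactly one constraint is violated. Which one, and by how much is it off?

Distance(N, J) = 15.2 — off by 5.90.

L = (0.00, 0.00) ✓; LR at 75.50° ✓; |LR| = 29.00 ✓; ∠LRU = 111.0° ✓; |RU| = 18.10 ✓; ∠RUF = 142.9° ✓; |UF| = 20.70 ✓; ∠(UF, FA) = 90.00° ✓; |FA| = 23.90 ✓; ∠FAN = 58.60° ✓; |AN| = 16.30 ✓; ∠ANJ = 47.80° ✓; |NJ| = 21.10 ✗.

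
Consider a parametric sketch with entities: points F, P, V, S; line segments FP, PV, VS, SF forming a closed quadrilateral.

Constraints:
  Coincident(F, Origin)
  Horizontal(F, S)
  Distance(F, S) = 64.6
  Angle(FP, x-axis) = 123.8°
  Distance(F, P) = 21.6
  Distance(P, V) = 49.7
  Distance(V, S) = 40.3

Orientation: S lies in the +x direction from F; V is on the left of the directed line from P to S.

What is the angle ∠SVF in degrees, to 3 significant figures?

95.9°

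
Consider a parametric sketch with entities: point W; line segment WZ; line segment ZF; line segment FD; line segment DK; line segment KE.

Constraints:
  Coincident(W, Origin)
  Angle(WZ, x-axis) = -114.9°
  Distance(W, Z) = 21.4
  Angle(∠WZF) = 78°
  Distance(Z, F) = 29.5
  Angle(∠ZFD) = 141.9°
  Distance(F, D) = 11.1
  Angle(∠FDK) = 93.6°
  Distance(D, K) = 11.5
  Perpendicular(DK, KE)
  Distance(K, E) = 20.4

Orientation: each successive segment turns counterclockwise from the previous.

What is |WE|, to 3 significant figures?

19.3

∠FDK = 93.6° gives DK at 112° from the x-axis; with |DK| = 11.5, K = (25.6, -10.6). DK ⟂ KE, so KE runs at -158°; with |KE| = 20.4, E = (6.59, -18.1). Then |WE| = |E − W| = 19.3.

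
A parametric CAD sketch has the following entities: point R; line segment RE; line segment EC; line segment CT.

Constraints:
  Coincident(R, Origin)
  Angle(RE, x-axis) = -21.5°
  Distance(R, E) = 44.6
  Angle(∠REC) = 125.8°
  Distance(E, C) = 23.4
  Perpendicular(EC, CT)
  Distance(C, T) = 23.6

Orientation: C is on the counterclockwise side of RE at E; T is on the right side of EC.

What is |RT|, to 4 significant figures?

77.60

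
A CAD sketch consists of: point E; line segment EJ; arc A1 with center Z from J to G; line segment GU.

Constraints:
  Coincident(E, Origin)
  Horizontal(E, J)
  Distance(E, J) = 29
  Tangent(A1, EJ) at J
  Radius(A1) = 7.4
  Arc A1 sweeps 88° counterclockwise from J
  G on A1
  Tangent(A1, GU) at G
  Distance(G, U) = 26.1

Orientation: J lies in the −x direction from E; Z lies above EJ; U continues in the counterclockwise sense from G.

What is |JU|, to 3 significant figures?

34.2

On A1, J sits at bearing -90° from Z; an 88° counterclockwise sweep puts G at bearing -2°, so G = Z + 7.4·(cos -2°, sin -2°) = (-21.6, 7.14). Tangency of A1 to GU means the radius ZG is perpendicular to GU, so GU runs along (−sin -2°, cos -2°); with |GU| = 26.1, U = (-20.7, 33.2). Then |JU| = |U − J| = 34.2.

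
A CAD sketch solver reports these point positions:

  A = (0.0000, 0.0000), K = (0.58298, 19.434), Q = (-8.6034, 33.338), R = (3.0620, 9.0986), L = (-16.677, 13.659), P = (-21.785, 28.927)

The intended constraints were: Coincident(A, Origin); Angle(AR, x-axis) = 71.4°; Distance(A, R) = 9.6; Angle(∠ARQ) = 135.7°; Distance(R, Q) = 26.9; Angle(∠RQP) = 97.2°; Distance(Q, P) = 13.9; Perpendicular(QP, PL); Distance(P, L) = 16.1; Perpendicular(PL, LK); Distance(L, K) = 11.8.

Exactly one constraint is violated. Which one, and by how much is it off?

Distance(L, K) = 11.8 — off by 6.40.

A = (0.00, 0.00) ✓; AR at 71.40° ✓; |AR| = 9.600 ✓; ∠ARQ = 135.7° ✓; |RQ| = 26.90 ✓; ∠RQP = 97.20° ✓; |QP| = 13.90 ✓; ∠(QP, PL) = 90.00° ✓; |PL| = 16.10 ✓; ∠(PL, LK) = 90.00° ✓; |LK| = 18.20 ✗.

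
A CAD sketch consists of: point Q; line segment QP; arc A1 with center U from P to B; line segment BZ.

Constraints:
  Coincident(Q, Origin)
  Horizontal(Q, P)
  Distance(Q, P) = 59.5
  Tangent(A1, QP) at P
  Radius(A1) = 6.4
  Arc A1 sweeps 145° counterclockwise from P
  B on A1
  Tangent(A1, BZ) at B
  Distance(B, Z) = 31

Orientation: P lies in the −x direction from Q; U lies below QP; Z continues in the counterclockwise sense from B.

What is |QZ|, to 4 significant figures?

47.88

On A1, P sits at bearing 90° from U; a 145° counterclockwise sweep puts B at bearing 235°, so B = U + 6.4·(cos 235°, sin 235°) = (-63.17, -11.64). A1 meets BZ tangentially, so UB is at right angles to BZ, so BZ runs along (−sin 235°, cos 235°); with |BZ| = 31.0, Z = (-37.78, -29.42). Then |QZ| = |Z − Q| = 47.88.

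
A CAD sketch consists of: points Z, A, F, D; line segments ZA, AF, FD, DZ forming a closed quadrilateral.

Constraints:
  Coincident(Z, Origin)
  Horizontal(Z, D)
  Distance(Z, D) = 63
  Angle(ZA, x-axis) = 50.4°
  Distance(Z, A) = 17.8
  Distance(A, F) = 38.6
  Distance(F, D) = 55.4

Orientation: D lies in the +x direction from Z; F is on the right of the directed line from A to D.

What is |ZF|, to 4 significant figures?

28.25

Z is at the origin; Z and D share the same y with |ZD| = 63.0 and D in +x, so D = (63.0, 0). ZA runs at 50.4° with |ZA| = 17.8, so A = (11.35, 13.72). F is determined by |AF| = 38.6 and |FD| = 55.4 together: it lies at the intersection of circle(A, 38.6) and circle(D, 55.4). With |AD| = 53.44, the foot of the radical line on AD is 11.95 from A and the perpendicular offset is √(38.6² − 11.95²) = 36.70. Taking the right-of-AD solution: F = (13.47, -24.83).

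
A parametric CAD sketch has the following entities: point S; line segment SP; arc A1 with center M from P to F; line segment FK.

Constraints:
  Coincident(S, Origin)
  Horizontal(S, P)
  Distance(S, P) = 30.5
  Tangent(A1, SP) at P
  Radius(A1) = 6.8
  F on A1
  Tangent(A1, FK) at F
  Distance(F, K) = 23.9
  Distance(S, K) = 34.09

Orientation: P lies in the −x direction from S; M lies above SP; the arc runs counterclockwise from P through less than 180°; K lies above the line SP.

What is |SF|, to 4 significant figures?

24.45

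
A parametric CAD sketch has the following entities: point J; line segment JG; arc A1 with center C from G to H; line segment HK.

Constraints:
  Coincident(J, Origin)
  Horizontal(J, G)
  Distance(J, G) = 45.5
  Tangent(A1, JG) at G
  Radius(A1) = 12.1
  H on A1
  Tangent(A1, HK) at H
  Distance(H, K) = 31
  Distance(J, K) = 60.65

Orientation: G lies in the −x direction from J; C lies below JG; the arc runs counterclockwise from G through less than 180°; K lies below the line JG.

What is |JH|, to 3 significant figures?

58.9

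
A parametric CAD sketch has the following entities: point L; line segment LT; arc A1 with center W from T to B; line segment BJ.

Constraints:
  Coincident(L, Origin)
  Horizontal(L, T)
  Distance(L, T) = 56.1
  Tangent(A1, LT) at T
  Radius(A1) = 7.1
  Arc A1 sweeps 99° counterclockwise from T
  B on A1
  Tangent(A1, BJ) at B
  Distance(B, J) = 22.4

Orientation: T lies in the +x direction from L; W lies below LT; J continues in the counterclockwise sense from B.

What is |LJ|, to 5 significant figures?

60.713

L is at the origin; LT is horizontal with |LT| = 56.1 and T on the +x side, so T = (56.100, 0.0000). A1 meets LT tangentially, so WT is at right angles to LT, so W = T + (0, -7.1) = (56.100, -7.1000). On A1, T sits at bearing 90° from W; a 99° counterclockwise sweep puts B at bearing 189°, so B = W + 7.1·(cos 189°, sin 189°) = (49.087, -8.2107). Tangency of A1 to BJ means the radius WB is perpendicular to BJ, so BJ runs along (−sin 189°, cos 189°); with |BJ| = 22.4, J = (52.592, -30.335). Then |LJ| = |J − L| = 60.713.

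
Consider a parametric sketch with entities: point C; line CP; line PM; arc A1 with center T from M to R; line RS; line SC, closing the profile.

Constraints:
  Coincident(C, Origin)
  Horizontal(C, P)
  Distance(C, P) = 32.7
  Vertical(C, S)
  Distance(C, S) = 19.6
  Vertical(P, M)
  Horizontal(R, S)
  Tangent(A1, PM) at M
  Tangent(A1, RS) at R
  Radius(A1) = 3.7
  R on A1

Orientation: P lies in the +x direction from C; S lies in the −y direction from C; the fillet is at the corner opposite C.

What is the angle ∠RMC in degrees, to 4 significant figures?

70.93°

The virtual corner opposite C is at (32.70, -19.60). The tangent condition forces TM to be normal to PM and tangency of A1 to RS means the radius TR is perpendicular to RS, with radius 3.7, so the center T sits 3.7 in from both sides at T = (29.00, -15.90). That places the tangent points at M = (32.70, -15.90) on PM and R = (29.00, -19.60) on RS. Then cos ∠RMC = MR·MC / (|MR||MC|), giving 70.93°.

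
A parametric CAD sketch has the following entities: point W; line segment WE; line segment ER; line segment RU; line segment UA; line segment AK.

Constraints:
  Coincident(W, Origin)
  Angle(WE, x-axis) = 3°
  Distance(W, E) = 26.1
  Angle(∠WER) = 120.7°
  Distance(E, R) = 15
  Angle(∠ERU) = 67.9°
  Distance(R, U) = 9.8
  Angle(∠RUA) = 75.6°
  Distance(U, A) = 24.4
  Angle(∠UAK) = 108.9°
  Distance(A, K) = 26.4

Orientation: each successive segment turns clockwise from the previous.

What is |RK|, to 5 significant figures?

34.218

W is at the origin; WE runs at 3.0° with length 26.1, so E = (26.064, 1.3660). ∠WER = 120.7° gives ER at -56.300° from the x-axis; with |ER| = 15.0, R = (34.387, -11.113). ∠ERU = 67.9° gives RU at -168.40° from the x-axis; with |RU| = 9.8, U = (24.787, -13.084). ∠RUA = 75.6° gives UA at 87.200° from the x-axis; with |UA| = 24.4, A = (25.979, 11.287). ∠UAK = 108.9° gives AK at 16.100° from the x-axis; with |AK| = 26.4, K = (51.344, 18.608). Then |RK| = |K − R| = 34.218.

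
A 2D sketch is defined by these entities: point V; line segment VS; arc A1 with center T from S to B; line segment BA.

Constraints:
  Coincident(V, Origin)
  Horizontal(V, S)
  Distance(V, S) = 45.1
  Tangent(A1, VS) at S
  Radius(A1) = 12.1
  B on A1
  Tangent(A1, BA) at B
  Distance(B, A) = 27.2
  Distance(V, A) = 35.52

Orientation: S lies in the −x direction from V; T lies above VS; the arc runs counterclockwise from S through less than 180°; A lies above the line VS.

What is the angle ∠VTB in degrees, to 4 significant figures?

16.50°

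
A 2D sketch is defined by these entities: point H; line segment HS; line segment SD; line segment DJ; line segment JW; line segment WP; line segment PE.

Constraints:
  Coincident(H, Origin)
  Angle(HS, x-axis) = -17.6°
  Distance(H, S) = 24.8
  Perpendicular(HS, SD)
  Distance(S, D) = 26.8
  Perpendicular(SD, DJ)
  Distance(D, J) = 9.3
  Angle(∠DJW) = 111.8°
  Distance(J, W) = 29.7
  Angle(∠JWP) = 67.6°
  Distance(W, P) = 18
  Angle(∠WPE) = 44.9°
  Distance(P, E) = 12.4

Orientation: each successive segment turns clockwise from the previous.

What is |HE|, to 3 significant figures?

15.8

H is at the origin; HS runs at -17.6° with length 24.8, so S = (23.6, -7.50). The perpendicularity gives SD at right angles to HS, so SD runs at -108°; with |SD| = 26.8, D = (15.5, -33.0). The perpendicularity gives DJ at right angles to SD, so DJ runs at 162°; with |DJ| = 9.3, J = (6.67, -30.2). ∠DJW = 111.8° gives JW at 94.2° from the x-axis; with |JW| = 29.7, W = (4.50, -0.612). ∠JWP = 67.6° gives WP at -18.2° from the x-axis; with |WP| = 18.0, P = (21.6, -6.23). ∠WPE = 44.9° gives PE at -153° from the x-axis; with |PE| = 12.4, E = (10.5, -11.8). Then |HE| = |E − H| = 15.8.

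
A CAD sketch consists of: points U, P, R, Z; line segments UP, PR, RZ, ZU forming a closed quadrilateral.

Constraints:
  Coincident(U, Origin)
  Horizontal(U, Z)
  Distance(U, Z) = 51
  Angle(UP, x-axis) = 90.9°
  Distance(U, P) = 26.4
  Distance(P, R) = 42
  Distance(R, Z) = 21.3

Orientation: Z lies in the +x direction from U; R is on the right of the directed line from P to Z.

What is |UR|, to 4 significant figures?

29.99

U is at the origin; UZ is horizontal with |UZ| = 51.0 and Z in +x, so Z = (51.0, 0). UP runs at 90.9° with |UP| = 26.4, so P = (-0.4147, 26.40). R is determined by |PR| = 42.0 and |RZ| = 21.3 together: it lies at the intersection of circle(P, 42.0) and circle(Z, 21.3). With |PZ| = 57.79, the foot of the radical line on PZ is 40.23 from P and the perpendicular offset is √(42.0² − 40.23²) = 12.05. Taking the right-of-PZ solution: R = (29.87, -2.702).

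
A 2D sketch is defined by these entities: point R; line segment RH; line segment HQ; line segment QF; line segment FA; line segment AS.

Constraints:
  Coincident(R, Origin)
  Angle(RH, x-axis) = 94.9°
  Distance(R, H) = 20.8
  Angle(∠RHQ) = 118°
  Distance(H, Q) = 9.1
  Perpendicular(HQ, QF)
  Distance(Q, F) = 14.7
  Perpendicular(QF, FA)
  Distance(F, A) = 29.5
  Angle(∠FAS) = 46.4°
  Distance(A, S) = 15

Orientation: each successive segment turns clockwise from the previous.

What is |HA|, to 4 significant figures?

25.14

R is at the origin; RH runs at 94.9° with length 20.8, so H = (-1.777, 20.72). ∠RHQ = 118.0° gives HQ at 32.90° from the x-axis; with |HQ| = 9.1, Q = (5.864, 25.67). The perpendicularity gives QF at right angles to HQ, so QF runs at -57.10°; with |QF| = 14.7, F = (13.85, 13.32). QF ⟂ FA, so FA runs at -147.1°; with |FA| = 29.5, A = (-10.92, -2.699). Then |HA| = |A − H| = 25.14.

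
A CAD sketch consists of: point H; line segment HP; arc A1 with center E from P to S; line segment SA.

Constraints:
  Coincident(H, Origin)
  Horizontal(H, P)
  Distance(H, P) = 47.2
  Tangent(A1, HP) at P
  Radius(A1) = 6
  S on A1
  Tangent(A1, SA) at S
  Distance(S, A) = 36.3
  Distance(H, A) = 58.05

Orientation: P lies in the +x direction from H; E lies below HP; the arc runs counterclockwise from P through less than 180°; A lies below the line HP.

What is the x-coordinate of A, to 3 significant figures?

40.0

Checks: ∠(EP, PH) = 90.00° ✓; |EP| = 6.000 ✓; |ES| = 6.000 ✓; ∠(ES, SA) = 90.00° ✓; |SA| = 36.30 ✓; |HA| = 58.05 ✓.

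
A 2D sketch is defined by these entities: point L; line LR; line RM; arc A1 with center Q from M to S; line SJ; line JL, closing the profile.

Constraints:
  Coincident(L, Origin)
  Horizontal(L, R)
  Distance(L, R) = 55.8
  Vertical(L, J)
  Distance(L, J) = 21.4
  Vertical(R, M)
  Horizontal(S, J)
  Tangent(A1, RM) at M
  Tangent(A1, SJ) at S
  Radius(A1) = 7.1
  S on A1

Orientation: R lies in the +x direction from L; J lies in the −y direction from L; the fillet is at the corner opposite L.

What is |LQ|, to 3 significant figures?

50.8

L is at the origin; L and R share the same y with |LR| = 55.8 and R on the +x side, so R = (55.8, 0.00). L and J share the same x with |LJ| = 21.4 and J on the −y side, so J = (0.00, -21.4). The virtual corner opposite L is at (55.8, -21.4). Since A1 is tangent to RM there, QM ⟂ RM and since A1 is tangent to SJ there, QS ⟂ SJ, with radius 7.1, so the center Q sits 7.1 in from both sides at Q = (48.7, -14.3). Then |LQ| = |Q − L| = 50.8.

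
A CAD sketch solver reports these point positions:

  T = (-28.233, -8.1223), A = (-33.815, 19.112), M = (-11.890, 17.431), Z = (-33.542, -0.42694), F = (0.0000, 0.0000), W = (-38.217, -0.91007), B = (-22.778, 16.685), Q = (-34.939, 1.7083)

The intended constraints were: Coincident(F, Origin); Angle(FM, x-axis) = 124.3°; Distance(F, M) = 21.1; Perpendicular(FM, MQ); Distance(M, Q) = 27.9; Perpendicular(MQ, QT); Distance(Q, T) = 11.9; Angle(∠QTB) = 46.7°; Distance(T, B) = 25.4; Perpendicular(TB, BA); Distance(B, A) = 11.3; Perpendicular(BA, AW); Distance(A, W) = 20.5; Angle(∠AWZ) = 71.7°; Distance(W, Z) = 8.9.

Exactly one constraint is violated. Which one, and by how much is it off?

Distance(W, Z) = 8.9 — off by 4.20.

F = (0.00, 0.00) ✓; FM at 124.3° ✓; |FM| = 21.10 ✓; ∠(FM, MQ) = 90.00° ✓; |MQ| = 27.90 ✓; ∠(MQ, QT) = 90.00° ✓; |QT| = 11.90 ✓; ∠QTB = 46.70° ✓; |TB| = 25.40 ✓; ∠(TB, BA) = 90.00° ✓; |BA| = 11.30 ✓; ∠(BA, AW) = 90.00° ✓; |AW| = 20.50 ✓; ∠AWZ = 71.70° ✓; |WZ| = 4.700 ✗.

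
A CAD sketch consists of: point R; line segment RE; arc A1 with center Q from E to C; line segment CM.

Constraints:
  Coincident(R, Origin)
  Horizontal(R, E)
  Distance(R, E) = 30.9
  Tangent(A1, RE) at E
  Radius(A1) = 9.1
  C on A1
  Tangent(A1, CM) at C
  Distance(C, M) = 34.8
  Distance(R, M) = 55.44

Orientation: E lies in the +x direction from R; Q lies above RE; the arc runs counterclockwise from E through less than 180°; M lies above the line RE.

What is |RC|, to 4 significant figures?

41.29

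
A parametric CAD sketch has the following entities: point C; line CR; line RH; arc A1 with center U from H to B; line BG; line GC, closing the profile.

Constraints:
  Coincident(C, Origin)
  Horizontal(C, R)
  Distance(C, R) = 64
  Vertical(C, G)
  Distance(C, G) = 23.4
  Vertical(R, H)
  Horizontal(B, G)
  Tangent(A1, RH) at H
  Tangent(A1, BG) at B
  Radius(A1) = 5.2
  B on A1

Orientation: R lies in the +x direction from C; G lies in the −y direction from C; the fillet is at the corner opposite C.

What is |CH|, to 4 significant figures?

66.54

C is at the origin; C and R share the same y with |CR| = 64.0 and R on the +x side, so R = (64.00, 0.000). CG is vertical with |CG| = 23.4 and G on the −y side, so G = (0.000, -23.40). The virtual corner opposite C is at (64.00, -23.40). Since A1 is tangent to RH there, UH ⟂ RH and the tangent condition forces UB to be normal to BG, with radius 5.2, so the center U sits 5.2 in from both sides at U = (58.80, -18.20). That places the tangent points at H = (64.00, -18.20) on RH and B = (58.80, -23.40) on BG. Then |CH| = |H − C| = 66.54.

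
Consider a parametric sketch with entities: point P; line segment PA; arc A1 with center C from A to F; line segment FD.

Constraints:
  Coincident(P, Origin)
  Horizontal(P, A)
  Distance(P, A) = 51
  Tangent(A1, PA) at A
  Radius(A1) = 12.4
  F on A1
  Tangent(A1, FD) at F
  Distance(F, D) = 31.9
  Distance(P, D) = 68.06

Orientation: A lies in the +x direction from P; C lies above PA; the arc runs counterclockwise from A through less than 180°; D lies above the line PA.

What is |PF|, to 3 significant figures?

64.7

Checks: |PA| = 51.00 ✓; |CF| = 12.40 ✓; ∠(CF, FD) = 90.00° ✓; |FD| = 31.90 ✓; |PD| = 68.06 ✓.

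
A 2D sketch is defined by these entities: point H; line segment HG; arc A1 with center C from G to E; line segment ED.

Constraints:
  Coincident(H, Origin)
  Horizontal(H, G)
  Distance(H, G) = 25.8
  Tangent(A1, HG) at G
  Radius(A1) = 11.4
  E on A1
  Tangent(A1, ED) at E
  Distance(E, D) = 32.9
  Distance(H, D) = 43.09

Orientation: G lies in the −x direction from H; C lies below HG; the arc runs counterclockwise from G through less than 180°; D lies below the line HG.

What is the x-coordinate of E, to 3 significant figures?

-33.5

Checks: |HG| = 25.80 ✓; |CE| = 11.40 ✓; ∠(CE, ED) = 90.00° ✓; |ED| = 32.90 ✓; |HD| = 43.09 ✓.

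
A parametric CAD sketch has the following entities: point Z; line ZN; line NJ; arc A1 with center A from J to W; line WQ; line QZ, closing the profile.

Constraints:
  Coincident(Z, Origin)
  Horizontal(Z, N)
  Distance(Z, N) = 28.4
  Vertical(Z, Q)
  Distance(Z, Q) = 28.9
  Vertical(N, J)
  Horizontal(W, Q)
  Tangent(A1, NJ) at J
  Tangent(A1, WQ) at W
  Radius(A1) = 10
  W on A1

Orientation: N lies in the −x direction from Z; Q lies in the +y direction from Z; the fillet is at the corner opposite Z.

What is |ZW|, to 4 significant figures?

34.26

The virtual corner opposite Z is at (-28.40, 28.90). The tangent condition forces AJ to be normal to NJ and tangency of A1 to WQ means the radius AW is perpendicular to WQ, with radius 10.0, so the center A sits 10.0 in from both sides at A = (-18.40, 18.90). That places the tangent points at J = (-28.40, 18.90) on NJ and W = (-18.40, 28.90) on WQ. Then |ZW| = |W − Z| = 34.26.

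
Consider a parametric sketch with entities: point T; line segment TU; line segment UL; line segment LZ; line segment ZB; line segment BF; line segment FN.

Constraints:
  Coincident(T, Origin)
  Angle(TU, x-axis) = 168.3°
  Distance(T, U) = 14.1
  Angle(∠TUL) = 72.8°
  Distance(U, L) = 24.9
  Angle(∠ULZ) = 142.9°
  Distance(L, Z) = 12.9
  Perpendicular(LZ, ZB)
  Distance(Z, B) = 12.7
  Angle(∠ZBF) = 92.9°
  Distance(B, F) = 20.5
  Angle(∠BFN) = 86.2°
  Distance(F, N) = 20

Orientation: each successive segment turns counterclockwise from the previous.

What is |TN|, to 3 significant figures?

29.5

T is at the origin; TU runs at 168.3° with length 14.1, so U = (-13.8, 2.86). ∠TUL = 72.8° gives UL at -84.5° from the x-axis; with |UL| = 24.9, L = (-11.4, -21.9). ∠ULZ = 142.9° gives LZ at -47.4° from the x-axis; with |LZ| = 12.9, Z = (-2.69, -31.4). LZ ⟂ ZB, so ZB runs at 42.6°; with |ZB| = 12.7, B = (6.66, -22.8). ∠ZBF = 92.9° gives BF at 130° from the x-axis; with |BF| = 20.5, F = (-6.44, -7.05). ∠BFN = 86.2° gives FN at -136° from the x-axis; with |FN| = 20.0, N = (-20.9, -20.8). Then |TN| = |N − T| = 29.5.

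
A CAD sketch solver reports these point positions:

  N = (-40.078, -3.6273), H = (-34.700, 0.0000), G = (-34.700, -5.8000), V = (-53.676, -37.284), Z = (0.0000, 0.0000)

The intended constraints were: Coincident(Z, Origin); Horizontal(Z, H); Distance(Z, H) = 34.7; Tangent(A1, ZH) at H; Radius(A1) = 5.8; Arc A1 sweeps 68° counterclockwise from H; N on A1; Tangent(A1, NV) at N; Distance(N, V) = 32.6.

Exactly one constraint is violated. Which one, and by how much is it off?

Distance(N, V) = 32.6 — off by 3.70.

Z = (0.00, 0.00) ✓; Z.y = 0.00, H.y = 0.00 ✓; |ZH| = 34.70 ✓; ∠(GH, HZ) = 90.00° ✓; |GH| = 5.800 ✓; bearing(G→N) − bearing(G→H) = 68.00° ✓; |GN| = 5.800 ✓; ∠(GN, NV) = 90.00° ✓; |NV| = 36.30 ✗.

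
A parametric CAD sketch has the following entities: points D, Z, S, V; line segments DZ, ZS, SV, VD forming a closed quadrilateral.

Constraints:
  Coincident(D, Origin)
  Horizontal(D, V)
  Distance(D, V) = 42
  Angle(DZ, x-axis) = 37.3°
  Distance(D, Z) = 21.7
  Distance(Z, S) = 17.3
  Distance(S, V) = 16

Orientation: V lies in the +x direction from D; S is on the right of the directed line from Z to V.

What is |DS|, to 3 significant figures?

26.2

D is at the origin; D and V share the same y with |DV| = 42.0 and V in +x, so V = (42.0, 0). DZ runs at 37.3° with |DZ| = 21.7, so Z = (17.3, 13.1). S is determined by |ZS| = 17.3 and |SV| = 16.0 together: it lies at the intersection of circle(Z, 17.3) and circle(V, 16.0). With |ZV| = 28.0, the foot of the radical line on ZV is 14.8 from Z and the perpendicular offset is √(17.3² − 14.8²) = 8.99. Taking the right-of-ZV solution: S = (26.1, -1.73).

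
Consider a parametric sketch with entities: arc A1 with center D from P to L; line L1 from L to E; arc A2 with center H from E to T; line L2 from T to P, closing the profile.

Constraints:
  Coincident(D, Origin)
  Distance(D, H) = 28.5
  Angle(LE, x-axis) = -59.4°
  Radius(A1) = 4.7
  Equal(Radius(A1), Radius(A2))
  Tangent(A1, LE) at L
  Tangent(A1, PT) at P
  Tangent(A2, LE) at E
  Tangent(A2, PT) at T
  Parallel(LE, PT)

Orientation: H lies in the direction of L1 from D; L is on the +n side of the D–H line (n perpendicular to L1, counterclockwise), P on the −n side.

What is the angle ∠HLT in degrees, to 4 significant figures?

8.889°

The slot axis is L1's direction at -59.4°, so u = (cos -59.4°, sin -59.4°) = (0.5090, -0.8607) and n = (−sin -59.4°, cos -59.4°) = (0.8607, 0.5090). D is at the origin and H lies 28.5 along u from D, so H = 28.5·u = (14.51, -24.53). Tangency of A1 to both parallel lines with radius 4.7 puts L and P at D ± 4.7·n: L = (4.045, 2.392), P = (-4.045, -2.392). Equal radii place E and T the same way about H: E = H + 4.7·n = (18.55, -22.14), T = H − 4.7·n = (10.46, -26.92). Then cos ∠HLT = LH·LT / (|LH||LT|), giving 8.889°.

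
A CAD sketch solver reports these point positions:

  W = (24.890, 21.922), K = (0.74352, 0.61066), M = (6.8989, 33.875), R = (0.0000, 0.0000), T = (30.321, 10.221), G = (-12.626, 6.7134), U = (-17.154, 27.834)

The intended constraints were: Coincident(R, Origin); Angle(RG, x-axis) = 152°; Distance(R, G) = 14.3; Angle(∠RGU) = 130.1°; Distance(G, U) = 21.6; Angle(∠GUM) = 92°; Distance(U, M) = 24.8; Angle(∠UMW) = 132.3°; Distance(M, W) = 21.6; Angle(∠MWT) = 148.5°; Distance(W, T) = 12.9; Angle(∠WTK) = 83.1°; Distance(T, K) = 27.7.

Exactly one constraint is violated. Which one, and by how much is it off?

Distance(T, K) = 27.7 — off by 3.40.

R = (0.00, 0.00) ✓; RG at 152.0° ✓; |RG| = 14.30 ✓; ∠RGU = 130.1° ✓; |GU| = 21.60 ✓; ∠GUM = 92.00° ✓; |UM| = 24.80 ✓; ∠UMW = 132.3° ✓; |MW| = 21.60 ✓; ∠MWT = 148.5° ✓; |WT| = 12.90 ✓; ∠WTK = 83.10° ✓; |TK| = 31.10 ✗.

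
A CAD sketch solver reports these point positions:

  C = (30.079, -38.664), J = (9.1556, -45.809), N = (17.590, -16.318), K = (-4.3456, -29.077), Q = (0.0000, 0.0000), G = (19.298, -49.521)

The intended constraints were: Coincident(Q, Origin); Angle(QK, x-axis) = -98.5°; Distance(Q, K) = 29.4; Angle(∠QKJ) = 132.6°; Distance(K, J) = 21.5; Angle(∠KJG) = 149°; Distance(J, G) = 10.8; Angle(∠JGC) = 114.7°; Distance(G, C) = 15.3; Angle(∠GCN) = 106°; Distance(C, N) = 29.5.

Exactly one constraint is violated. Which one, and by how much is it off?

Distance(C, N) = 29.5 — off by 3.90.

Q = (0.00, 0.00) ✓; QK at -98.50° ✓; |QK| = 29.40 ✓; ∠QKJ = 132.6° ✓; |KJ| = 21.50 ✓; ∠KJG = 149.0° ✓; |JG| = 10.80 ✓; ∠JGC = 114.7° ✓; |GC| = 15.30 ✓; ∠GCN = 106.0° ✓; |CN| = 25.60 ✗.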